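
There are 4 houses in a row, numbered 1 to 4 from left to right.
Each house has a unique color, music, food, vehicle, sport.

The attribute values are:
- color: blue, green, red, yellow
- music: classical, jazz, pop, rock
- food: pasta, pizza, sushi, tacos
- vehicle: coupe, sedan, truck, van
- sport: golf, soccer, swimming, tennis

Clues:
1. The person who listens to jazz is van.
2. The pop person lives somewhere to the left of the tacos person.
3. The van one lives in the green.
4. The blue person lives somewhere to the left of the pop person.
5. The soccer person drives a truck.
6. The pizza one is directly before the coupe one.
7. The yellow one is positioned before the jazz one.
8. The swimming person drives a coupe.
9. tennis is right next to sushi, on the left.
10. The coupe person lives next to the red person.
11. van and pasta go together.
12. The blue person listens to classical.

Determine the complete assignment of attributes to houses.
Solution:

House | Color | Music | Food | Vehicle | Sport
----------------------------------------------
  1   | blue | classical | pizza | sedan | tennis
  2   | yellow | pop | sushi | coupe | swimming
  3   | red | rock | tacos | truck | soccer
  4   | green | jazz | pasta | van | golf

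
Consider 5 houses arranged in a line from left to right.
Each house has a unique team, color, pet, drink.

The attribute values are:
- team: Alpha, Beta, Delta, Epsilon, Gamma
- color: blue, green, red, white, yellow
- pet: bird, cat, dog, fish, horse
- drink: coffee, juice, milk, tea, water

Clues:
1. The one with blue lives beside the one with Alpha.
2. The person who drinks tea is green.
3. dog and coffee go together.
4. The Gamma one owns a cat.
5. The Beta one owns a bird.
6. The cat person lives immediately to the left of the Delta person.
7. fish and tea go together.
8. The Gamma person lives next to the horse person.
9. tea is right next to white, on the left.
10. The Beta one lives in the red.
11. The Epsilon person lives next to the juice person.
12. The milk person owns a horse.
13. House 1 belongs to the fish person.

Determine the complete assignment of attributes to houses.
Solution:

House | Team | Color | Pet | Drink
----------------------------------
  1   | Epsilon | green | fish | tea
  2   | Gamma | white | cat | juice
  3   | Delta | blue | horse | milk
  4   | Alpha | yellow | dog | coffee
  5   | Beta | red | bird | water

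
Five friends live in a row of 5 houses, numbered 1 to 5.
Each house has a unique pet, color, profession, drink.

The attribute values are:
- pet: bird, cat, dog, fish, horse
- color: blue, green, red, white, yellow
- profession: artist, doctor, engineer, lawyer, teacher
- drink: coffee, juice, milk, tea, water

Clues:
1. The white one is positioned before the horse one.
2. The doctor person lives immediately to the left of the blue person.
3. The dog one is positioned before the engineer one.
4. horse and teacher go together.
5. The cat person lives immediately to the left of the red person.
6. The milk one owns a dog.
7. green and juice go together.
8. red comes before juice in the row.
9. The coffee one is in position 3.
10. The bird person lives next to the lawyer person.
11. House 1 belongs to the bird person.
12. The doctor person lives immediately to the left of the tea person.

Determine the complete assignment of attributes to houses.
Solution:

House | Pet | Color | Profession | Drink
----------------------------------------
  1   | bird | white | doctor | water
  2   | cat | blue | lawyer | tea
  3   | horse | red | teacher | coffee
  4   | dog | yellow | artist | milk
  5   | fish | green | engineer | juice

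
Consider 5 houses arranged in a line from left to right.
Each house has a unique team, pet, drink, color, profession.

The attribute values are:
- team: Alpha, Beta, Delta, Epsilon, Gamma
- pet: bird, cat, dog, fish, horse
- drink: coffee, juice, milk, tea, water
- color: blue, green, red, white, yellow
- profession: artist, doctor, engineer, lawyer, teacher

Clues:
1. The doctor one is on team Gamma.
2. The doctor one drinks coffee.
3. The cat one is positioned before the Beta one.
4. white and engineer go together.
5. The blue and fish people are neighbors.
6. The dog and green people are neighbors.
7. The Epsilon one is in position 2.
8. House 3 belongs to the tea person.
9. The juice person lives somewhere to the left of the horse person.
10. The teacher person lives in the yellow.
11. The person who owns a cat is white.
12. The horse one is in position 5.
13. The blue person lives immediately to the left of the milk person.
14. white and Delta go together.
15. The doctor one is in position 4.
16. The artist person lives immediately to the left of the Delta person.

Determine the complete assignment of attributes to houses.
Solution:

House | Team | Pet | Drink | Color | Profession
-----------------------------------------------
  1   | Alpha | dog | juice | blue | lawyer
  2   | Epsilon | fish | milk | green | artist
  3   | Delta | cat | tea | white | engineer
  4   | Gamma | bird | coffee | red | doctor
  5   | Beta | horse | water | yellow | teacher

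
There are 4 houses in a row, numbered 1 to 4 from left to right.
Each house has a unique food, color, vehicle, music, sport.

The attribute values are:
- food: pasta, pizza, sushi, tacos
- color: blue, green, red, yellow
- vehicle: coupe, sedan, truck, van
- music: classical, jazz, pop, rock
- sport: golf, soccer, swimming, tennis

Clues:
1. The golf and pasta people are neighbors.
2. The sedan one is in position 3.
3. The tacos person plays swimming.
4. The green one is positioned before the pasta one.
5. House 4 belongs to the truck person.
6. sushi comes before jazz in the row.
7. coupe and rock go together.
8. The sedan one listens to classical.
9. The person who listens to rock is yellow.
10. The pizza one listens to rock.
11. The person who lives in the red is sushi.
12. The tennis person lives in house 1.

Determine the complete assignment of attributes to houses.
Solution:

House | Food | Color | Vehicle | Music | Sport
----------------------------------------------
  1   | pizza | yellow | coupe | rock | tennis
  2   | tacos | green | van | pop | swimming
  3   | sushi | red | sedan | classical | golf
  4   | pasta | blue | truck | jazz | soccer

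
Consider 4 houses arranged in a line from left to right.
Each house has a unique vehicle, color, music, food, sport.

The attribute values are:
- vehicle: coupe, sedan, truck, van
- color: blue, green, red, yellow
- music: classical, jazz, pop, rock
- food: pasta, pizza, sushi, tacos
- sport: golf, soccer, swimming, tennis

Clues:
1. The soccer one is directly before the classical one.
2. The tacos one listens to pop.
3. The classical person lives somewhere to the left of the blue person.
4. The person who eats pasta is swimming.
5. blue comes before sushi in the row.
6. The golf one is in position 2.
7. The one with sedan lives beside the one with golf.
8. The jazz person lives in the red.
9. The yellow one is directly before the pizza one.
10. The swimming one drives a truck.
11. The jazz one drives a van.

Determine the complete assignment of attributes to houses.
Solution:

House | Vehicle | Color | Music | Food | Sport
----------------------------------------------
  1   | sedan | yellow | pop | tacos | soccer
  2   | coupe | green | classical | pizza | golf
  3   | truck | blue | rock | pasta | swimming
  4   | van | red | jazz | sushi | tennis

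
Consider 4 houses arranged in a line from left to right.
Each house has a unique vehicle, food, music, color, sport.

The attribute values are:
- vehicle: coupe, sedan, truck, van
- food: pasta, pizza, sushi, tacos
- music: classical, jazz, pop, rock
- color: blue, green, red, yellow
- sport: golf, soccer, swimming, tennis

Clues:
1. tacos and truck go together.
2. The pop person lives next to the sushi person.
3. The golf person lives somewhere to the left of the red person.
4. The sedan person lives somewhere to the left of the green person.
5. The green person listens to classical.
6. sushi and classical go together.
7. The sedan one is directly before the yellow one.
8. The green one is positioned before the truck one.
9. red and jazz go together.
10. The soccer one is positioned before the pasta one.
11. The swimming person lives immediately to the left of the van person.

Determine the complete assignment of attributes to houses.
Solution:

House | Vehicle | Food | Music | Color | Sport
----------------------------------------------
  1   | sedan | pizza | rock | blue | soccer
  2   | coupe | pasta | pop | yellow | swimming
  3   | van | sushi | classical | green | golf
  4   | truck | tacos | jazz | red | tennis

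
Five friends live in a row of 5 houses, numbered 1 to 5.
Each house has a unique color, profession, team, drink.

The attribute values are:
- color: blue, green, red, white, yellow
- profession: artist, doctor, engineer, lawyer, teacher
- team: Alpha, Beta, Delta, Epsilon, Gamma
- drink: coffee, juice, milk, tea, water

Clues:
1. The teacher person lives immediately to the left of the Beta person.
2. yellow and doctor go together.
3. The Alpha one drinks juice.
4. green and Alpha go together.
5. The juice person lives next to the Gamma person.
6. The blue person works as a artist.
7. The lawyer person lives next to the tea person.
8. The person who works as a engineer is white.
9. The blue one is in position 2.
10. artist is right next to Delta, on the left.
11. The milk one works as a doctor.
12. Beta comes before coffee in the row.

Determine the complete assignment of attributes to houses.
Solution:

House | Color | Profession | Team | Drink
-----------------------------------------
  1   | green | lawyer | Alpha | juice
  2   | blue | artist | Gamma | tea
  3   | red | teacher | Delta | water
  4   | yellow | doctor | Beta | milk
  5   | white | engineer | Epsilon | coffee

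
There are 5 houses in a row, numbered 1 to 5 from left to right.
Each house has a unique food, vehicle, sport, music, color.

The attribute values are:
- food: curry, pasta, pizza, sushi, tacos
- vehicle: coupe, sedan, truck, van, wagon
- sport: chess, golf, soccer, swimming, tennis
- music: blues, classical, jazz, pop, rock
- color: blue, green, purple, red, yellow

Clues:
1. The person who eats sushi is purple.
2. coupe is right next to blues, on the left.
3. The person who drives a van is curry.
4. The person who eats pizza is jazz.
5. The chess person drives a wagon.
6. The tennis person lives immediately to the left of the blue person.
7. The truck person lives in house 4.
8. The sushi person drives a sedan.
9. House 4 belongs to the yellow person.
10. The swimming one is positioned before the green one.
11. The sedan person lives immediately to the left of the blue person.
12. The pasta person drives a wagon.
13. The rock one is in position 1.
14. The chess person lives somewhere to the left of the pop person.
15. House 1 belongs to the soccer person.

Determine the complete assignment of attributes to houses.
Solution:

House | Food | Vehicle | Sport | Music | Color
----------------------------------------------
  1   | tacos | coupe | soccer | rock | red
  2   | sushi | sedan | tennis | blues | purple
  3   | pasta | wagon | chess | classical | blue
  4   | pizza | truck | swimming | jazz | yellow
  5   | curry | van | golf | pop | green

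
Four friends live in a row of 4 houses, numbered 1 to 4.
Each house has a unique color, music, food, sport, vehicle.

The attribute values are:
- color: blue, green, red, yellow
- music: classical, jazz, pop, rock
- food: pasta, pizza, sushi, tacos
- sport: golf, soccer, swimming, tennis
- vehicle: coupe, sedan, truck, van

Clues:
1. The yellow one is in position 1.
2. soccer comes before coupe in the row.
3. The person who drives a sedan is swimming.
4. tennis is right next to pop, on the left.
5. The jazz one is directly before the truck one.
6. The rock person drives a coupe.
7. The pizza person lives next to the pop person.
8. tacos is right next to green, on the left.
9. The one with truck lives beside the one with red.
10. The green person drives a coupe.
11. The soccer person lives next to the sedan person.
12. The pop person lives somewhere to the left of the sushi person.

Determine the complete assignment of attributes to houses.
Solution:

House | Color | Music | Food | Sport | Vehicle
----------------------------------------------
  1   | yellow | jazz | pizza | tennis | van
  2   | blue | pop | pasta | soccer | truck
  3   | red | classical | tacos | swimming | sedan
  4   | green | rock | sushi | golf | coupe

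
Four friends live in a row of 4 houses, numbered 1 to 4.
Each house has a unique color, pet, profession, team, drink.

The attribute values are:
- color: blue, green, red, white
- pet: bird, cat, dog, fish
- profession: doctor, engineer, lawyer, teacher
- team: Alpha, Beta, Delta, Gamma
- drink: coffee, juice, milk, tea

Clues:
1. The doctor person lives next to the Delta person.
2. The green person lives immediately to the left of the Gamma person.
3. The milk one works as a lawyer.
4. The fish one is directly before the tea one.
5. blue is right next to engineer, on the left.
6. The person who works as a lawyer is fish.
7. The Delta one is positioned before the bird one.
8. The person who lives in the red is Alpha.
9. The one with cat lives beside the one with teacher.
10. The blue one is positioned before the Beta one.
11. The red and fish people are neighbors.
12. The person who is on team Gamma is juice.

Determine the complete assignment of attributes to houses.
Solution:

House | Color | Pet | Profession | Team | Drink
-----------------------------------------------
  1   | red | dog | doctor | Alpha | coffee
  2   | blue | fish | lawyer | Delta | milk
  3   | green | cat | engineer | Beta | tea
  4   | white | bird | teacher | Gamma | juice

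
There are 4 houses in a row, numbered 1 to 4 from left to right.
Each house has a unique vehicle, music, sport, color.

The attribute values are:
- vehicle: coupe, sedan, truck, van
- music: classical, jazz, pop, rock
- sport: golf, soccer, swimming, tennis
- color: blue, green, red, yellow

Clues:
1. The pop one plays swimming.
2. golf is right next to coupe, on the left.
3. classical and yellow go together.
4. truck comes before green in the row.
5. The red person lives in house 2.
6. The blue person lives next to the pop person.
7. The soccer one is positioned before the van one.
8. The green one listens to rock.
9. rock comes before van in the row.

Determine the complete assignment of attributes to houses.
Solution:

House | Vehicle | Music | Sport | Color
---------------------------------------
  1   | truck | jazz | golf | blue
  2   | coupe | pop | swimming | red
  3   | sedan | rock | soccer | green
  4   | van | classical | tennis | yellow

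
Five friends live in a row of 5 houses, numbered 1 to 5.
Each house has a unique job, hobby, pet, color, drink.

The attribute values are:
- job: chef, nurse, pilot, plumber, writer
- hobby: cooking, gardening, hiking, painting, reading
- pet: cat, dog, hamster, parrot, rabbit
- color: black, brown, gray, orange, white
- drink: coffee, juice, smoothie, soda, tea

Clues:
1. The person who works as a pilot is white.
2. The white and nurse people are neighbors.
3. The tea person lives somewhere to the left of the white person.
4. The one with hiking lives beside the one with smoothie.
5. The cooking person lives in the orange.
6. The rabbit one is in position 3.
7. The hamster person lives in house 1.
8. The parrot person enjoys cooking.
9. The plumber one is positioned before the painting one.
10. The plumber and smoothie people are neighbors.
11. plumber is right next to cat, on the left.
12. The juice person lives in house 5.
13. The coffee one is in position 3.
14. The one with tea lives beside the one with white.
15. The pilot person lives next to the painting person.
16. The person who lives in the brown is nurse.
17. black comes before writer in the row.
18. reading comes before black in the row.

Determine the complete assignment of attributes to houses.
Solution:

House | Job | Hobby | Pet | Color | Drink
-----------------------------------------
  1   | plumber | hiking | hamster | gray | tea
  2   | pilot | reading | cat | white | smoothie
  3   | nurse | painting | rabbit | brown | coffee
  4   | chef | gardening | dog | black | soda
  5   | writer | cooking | parrot | orange | juice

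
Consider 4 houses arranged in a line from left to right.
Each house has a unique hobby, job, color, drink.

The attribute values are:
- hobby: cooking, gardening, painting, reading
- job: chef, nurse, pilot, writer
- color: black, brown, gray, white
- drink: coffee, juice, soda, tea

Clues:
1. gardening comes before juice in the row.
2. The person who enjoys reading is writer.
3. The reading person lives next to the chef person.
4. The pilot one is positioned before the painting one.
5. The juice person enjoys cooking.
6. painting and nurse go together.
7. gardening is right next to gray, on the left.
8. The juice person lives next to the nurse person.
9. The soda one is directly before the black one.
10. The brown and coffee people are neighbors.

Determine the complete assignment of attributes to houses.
Solution:

House | Hobby | Job | Color | Drink
-----------------------------------
  1   | reading | writer | brown | soda
  2   | gardening | chef | black | coffee
  3   | cooking | pilot | gray | juice
  4   | painting | nurse | white | tea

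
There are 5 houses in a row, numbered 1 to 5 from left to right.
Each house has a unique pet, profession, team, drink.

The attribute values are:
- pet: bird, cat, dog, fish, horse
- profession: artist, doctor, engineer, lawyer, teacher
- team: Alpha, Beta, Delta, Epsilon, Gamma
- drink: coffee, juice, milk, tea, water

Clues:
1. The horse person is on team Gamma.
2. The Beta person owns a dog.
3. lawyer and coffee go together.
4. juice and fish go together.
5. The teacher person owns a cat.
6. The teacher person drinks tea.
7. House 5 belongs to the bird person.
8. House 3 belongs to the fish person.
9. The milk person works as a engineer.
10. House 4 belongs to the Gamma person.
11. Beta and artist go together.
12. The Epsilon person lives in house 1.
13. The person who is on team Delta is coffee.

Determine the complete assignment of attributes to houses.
Solution:

House | Pet | Profession | Team | Drink
---------------------------------------
  1   | cat | teacher | Epsilon | tea
  2   | dog | artist | Beta | water
  3   | fish | doctor | Alpha | juice
  4   | horse | engineer | Gamma | milk
  5   | bird | lawyer | Delta | coffee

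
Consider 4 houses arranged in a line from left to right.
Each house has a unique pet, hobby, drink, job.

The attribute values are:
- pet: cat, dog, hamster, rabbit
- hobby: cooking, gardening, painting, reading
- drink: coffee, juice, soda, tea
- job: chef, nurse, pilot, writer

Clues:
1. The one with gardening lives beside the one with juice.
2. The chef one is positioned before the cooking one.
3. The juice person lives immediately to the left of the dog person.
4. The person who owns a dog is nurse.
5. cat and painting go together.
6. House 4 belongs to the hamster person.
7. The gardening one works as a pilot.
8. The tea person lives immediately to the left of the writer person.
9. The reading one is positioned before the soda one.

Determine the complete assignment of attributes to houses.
Solution:

House | Pet | Hobby | Drink | Job
---------------------------------
  1   | rabbit | gardening | coffee | pilot
  2   | cat | painting | juice | chef
  3   | dog | reading | tea | nurse
  4   | hamster | cooking | soda | writer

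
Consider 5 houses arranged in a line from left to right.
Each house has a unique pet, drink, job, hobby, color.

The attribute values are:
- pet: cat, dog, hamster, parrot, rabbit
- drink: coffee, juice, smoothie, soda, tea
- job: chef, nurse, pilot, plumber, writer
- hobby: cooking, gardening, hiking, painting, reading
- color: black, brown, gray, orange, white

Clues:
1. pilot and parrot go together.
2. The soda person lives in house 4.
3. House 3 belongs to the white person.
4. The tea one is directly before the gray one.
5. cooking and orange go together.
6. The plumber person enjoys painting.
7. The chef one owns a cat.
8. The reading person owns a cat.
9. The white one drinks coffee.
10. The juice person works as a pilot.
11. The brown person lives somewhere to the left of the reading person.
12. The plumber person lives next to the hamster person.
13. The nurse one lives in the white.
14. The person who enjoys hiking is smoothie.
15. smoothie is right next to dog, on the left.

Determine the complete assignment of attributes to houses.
Solution:

House | Pet | Drink | Job | Hobby | Color
-----------------------------------------
  1   | rabbit | tea | plumber | painting | brown
  2   | hamster | smoothie | writer | hiking | gray
  3   | dog | coffee | nurse | gardening | white
  4   | cat | soda | chef | reading | black
  5   | parrot | juice | pilot | cooking | orange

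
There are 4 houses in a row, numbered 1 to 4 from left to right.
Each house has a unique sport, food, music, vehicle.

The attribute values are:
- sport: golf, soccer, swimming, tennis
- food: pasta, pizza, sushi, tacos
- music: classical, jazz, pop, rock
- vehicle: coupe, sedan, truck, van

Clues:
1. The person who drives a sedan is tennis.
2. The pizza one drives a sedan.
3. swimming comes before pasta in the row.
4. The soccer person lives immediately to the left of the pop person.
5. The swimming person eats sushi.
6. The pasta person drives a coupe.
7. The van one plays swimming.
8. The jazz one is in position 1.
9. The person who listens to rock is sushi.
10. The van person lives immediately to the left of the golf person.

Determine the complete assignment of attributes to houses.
Solution:

House | Sport | Food | Music | Vehicle
--------------------------------------
  1   | soccer | tacos | jazz | truck
  2   | tennis | pizza | pop | sedan
  3   | swimming | sushi | rock | van
  4   | golf | pasta | classical | coupe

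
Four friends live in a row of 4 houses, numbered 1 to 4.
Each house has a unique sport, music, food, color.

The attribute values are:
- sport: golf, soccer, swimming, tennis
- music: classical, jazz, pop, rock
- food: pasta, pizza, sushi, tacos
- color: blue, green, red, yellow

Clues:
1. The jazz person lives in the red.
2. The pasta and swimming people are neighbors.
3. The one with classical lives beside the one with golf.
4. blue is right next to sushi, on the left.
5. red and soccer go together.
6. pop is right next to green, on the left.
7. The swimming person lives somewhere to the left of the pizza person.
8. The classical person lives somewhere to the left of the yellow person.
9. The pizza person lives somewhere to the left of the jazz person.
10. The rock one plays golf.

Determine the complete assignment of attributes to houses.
Solution:

House | Sport | Music | Food | Color
------------------------------------
  1   | tennis | pop | pasta | blue
  2   | swimming | classical | sushi | green
  3   | golf | rock | pizza | yellow
  4   | soccer | jazz | tacos | red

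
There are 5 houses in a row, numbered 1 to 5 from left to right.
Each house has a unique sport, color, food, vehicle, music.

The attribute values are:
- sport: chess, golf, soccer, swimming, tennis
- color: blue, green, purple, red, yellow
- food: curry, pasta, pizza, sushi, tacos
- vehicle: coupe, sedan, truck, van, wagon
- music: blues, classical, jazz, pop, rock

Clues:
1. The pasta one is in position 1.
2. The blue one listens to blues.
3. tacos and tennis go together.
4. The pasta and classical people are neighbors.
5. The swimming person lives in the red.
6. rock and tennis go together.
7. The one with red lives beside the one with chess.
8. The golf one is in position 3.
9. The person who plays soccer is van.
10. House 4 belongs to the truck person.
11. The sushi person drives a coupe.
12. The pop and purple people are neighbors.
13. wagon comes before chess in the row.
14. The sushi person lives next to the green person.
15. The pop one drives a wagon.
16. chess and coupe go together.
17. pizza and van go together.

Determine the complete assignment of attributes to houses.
Solution:

House | Sport | Color | Food | Vehicle | Music
----------------------------------------------
  1   | swimming | red | pasta | wagon | pop
  2   | chess | purple | sushi | coupe | classical
  3   | golf | green | curry | sedan | jazz
  4   | tennis | yellow | tacos | truck | rock
  5   | soccer | blue | pizza | van | blues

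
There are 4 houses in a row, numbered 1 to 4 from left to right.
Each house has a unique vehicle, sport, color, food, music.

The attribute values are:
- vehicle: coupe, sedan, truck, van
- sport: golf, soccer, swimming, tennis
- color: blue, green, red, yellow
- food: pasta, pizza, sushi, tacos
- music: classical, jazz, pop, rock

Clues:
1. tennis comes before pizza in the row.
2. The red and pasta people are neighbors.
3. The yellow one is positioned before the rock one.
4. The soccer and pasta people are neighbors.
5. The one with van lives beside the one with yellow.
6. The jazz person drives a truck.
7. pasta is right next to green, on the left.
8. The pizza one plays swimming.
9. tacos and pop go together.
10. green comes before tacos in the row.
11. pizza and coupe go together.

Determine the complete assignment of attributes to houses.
Solution:

House | Vehicle | Sport | Color | Food | Music
----------------------------------------------
  1   | van | soccer | red | sushi | classical
  2   | truck | tennis | yellow | pasta | jazz
  3   | coupe | swimming | green | pizza | rock
  4   | sedan | golf | blue | tacos | pop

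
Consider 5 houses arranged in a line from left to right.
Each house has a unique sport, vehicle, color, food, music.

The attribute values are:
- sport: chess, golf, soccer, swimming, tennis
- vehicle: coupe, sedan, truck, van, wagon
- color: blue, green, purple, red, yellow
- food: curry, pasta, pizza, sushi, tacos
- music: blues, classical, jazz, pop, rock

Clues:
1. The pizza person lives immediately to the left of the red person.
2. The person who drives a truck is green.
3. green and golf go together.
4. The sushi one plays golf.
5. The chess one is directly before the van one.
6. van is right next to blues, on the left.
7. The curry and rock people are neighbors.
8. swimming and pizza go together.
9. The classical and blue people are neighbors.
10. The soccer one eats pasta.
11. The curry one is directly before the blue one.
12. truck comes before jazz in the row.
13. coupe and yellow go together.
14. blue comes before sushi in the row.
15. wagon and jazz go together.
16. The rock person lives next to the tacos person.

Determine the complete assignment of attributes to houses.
Solution:

House | Sport | Vehicle | Color | Food | Music
----------------------------------------------
  1   | chess | coupe | yellow | curry | classical
  2   | swimming | van | blue | pizza | rock
  3   | tennis | sedan | red | tacos | blues
  4   | golf | truck | green | sushi | pop
  5   | soccer | wagon | purple | pasta | jazz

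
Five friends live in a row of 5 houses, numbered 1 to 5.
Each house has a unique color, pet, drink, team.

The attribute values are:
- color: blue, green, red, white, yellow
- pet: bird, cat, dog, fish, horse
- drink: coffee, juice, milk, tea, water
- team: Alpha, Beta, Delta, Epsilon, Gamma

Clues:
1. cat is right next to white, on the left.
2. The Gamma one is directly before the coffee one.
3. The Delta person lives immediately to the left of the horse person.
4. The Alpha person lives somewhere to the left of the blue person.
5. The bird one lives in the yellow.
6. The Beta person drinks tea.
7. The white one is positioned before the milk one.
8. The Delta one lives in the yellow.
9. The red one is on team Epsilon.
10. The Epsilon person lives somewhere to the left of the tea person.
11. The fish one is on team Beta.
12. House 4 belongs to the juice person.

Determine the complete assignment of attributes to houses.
Solution:

House | Color | Pet | Drink | Team
----------------------------------
  1   | green | cat | water | Gamma
  2   | white | dog | coffee | Alpha
  3   | yellow | bird | milk | Delta
  4   | red | horse | juice | Epsilon
  5   | blue | fish | tea | Beta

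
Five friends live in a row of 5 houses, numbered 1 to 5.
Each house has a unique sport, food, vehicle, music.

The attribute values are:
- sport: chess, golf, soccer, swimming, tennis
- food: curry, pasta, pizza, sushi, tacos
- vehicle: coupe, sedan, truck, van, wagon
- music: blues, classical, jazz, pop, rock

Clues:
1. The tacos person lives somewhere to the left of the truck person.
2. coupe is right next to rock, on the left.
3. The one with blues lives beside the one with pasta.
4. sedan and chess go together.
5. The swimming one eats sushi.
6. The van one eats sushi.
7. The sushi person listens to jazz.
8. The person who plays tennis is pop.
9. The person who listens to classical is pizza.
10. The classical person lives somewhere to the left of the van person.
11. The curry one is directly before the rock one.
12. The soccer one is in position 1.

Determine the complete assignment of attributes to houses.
Solution:

House | Sport | Food | Vehicle | Music
--------------------------------------
  1   | soccer | curry | coupe | blues
  2   | chess | pasta | sedan | rock
  3   | tennis | tacos | wagon | pop
  4   | golf | pizza | truck | classical
  5   | swimming | sushi | van | jazz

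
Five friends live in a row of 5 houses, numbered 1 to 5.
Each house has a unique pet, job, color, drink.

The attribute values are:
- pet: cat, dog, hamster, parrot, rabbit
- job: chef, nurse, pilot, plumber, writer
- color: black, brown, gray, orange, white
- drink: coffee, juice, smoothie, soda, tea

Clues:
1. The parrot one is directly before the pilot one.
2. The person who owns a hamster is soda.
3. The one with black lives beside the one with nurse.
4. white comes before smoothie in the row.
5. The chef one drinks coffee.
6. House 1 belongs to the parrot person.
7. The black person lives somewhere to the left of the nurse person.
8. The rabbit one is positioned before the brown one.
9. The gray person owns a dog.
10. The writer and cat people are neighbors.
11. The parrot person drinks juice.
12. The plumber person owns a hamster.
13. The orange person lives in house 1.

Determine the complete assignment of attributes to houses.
Solution:

House | Pet | Job | Color | Drink
---------------------------------
  1   | parrot | writer | orange | juice
  2   | cat | pilot | white | tea
  3   | rabbit | chef | black | coffee
  4   | dog | nurse | gray | smoothie
  5   | hamster | plumber | brown | soda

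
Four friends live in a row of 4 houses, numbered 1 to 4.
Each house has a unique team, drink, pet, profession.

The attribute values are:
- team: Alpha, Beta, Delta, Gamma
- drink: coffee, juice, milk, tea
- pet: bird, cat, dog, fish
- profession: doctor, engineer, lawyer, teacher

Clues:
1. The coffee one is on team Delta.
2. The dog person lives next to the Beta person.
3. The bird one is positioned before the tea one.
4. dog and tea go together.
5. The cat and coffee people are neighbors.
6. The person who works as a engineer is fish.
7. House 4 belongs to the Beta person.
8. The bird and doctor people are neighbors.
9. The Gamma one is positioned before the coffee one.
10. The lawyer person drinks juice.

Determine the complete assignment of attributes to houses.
Solution:

House | Team | Drink | Pet | Profession
---------------------------------------
  1   | Gamma | juice | cat | lawyer
  2   | Delta | coffee | bird | teacher
  3   | Alpha | tea | dog | doctor
  4   | Beta | milk | fish | engineer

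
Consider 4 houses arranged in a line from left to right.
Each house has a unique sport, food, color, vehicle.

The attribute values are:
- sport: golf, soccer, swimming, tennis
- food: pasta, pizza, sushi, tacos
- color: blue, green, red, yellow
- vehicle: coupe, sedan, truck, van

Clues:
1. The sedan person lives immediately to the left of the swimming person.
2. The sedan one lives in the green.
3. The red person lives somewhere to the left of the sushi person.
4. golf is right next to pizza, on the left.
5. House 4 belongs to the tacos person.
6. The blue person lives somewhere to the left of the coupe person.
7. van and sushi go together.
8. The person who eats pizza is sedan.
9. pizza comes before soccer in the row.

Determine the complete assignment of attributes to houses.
Solution:

House | Sport | Food | Color | Vehicle
--------------------------------------
  1   | golf | pasta | red | truck
  2   | tennis | pizza | green | sedan
  3   | swimming | sushi | blue | van
  4   | soccer | tacos | yellow | coupe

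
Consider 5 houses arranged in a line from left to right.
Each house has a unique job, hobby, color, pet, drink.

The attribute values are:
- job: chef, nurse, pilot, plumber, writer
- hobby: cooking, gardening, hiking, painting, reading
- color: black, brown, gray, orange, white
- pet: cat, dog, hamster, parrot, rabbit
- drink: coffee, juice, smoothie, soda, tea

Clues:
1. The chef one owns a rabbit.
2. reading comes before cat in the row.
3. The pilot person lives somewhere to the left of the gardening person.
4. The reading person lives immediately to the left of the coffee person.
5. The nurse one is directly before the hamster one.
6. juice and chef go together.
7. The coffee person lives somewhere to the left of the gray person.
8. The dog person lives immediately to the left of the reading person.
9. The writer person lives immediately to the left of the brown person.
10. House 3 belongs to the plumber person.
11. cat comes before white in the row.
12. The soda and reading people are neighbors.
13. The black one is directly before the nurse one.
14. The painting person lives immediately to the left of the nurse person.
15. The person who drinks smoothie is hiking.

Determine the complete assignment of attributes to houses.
Solution:

House | Job | Hobby | Color | Pet | Drink
-----------------------------------------
  1   | writer | painting | black | dog | soda
  2   | nurse | reading | brown | parrot | tea
  3   | plumber | cooking | orange | hamster | coffee
  4   | pilot | hiking | gray | cat | smoothie
  5   | chef | gardening | white | rabbit | juice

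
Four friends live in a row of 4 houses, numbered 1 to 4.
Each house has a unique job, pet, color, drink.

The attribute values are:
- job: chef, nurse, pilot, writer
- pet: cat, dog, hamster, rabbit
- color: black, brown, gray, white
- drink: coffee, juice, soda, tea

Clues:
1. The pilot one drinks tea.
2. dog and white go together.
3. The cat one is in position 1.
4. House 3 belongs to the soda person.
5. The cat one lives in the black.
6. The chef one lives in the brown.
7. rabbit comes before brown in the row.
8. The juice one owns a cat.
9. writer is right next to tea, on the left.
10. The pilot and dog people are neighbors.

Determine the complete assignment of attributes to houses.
Solution:

House | Job | Pet | Color | Drink
---------------------------------
  1   | writer | cat | black | juice
  2   | pilot | rabbit | gray | tea
  3   | nurse | dog | white | soda
  4   | chef | hamster | brown | coffee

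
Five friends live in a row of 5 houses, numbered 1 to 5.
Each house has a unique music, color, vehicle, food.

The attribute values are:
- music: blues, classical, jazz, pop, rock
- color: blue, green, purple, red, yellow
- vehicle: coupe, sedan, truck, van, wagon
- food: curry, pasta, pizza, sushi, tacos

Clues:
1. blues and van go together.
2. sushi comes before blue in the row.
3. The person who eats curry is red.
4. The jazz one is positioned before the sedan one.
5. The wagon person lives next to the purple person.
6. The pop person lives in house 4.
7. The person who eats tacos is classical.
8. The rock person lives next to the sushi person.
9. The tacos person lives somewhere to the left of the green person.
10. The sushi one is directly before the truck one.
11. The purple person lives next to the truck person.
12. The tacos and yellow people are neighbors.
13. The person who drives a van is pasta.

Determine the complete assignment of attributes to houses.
Solution:

House | Music | Color | Vehicle | Food
--------------------------------------
  1   | rock | red | wagon | curry
  2   | jazz | purple | coupe | sushi
  3   | classical | blue | truck | tacos
  4   | pop | yellow | sedan | pizza
  5   | blues | green | van | pasta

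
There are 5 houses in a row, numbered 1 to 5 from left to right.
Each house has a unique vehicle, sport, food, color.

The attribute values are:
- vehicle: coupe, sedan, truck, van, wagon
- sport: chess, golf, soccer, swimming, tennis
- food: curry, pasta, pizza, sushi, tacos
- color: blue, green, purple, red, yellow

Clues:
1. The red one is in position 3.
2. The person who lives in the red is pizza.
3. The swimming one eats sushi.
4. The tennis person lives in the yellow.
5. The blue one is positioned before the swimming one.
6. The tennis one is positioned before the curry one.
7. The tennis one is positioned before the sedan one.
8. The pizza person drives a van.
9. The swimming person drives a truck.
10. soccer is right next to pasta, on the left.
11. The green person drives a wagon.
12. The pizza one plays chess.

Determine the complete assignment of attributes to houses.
Solution:

House | Vehicle | Sport | Food | Color
--------------------------------------
  1   | wagon | soccer | tacos | green
  2   | coupe | tennis | pasta | yellow
  3   | van | chess | pizza | red
  4   | sedan | golf | curry | blue
  5   | truck | swimming | sushi | purple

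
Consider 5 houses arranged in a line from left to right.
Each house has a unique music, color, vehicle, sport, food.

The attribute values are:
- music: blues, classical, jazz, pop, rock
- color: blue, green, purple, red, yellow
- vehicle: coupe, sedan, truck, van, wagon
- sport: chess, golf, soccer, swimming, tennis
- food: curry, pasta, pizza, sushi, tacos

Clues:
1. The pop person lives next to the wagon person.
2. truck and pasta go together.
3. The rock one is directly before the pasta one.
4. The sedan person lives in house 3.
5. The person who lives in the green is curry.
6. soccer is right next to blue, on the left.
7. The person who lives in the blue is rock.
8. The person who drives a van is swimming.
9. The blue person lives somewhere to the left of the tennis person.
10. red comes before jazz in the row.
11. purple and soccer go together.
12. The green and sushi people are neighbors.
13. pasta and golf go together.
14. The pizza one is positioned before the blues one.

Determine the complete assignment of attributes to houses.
Solution:

House | Music | Color | Vehicle | Sport | Food
----------------------------------------------
  1   | pop | green | van | swimming | curry
  2   | classical | purple | wagon | soccer | sushi
  3   | rock | blue | sedan | chess | pizza
  4   | blues | red | truck | golf | pasta
  5   | jazz | yellow | coupe | tennis | tacos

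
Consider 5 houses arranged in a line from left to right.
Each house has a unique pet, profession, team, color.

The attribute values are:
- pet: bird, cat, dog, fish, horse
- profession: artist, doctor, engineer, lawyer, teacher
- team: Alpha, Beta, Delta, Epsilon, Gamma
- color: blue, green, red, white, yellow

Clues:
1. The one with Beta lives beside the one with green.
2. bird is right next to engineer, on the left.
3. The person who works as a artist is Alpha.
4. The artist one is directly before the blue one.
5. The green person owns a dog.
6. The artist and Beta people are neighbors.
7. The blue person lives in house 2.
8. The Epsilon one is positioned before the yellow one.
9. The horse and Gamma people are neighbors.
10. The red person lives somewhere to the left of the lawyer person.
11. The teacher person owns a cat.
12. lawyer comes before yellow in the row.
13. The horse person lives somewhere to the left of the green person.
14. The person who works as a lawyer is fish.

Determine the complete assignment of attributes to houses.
Solution:

House | Pet | Profession | Team | Color
---------------------------------------
  1   | bird | artist | Alpha | red
  2   | horse | engineer | Beta | blue
  3   | dog | doctor | Gamma | green
  4   | fish | lawyer | Epsilon | white
  5   | cat | teacher | Delta | yellow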